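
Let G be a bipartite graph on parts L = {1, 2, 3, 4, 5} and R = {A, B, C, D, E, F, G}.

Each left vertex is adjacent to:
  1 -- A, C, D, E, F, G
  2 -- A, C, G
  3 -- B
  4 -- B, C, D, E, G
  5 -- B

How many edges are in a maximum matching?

4

One maximum matching: 1-A, 2-C, 3-B, 4-G.
The set {3, 5} has only 1 neighbour ({B}), so by Hall's theorem at most 4 of the 5 left vertices can be matched.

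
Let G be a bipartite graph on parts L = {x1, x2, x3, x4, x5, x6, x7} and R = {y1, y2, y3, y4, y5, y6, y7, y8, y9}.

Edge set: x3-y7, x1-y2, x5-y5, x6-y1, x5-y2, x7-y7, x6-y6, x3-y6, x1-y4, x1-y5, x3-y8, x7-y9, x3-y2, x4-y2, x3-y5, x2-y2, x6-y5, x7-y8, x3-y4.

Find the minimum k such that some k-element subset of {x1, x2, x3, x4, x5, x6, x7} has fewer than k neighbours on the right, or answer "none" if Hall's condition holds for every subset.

2

Take S = {x2, x4}. Its neighbourhood is {y2}, so |N(S)| = 1 < |S| = 2.
No single vertex violates Hall's condition since each has at least one neighbour, so 2 is the minimum.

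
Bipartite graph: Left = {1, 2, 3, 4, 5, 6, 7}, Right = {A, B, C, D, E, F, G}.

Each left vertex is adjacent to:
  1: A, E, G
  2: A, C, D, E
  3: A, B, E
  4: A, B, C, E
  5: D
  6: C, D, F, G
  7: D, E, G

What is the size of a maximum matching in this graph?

For example, pair 1–G, 2–A, 3–B, 4–C, 5–D, 6–F, 7–E.
All 7 left vertices are matched, so no larger matching exists.

7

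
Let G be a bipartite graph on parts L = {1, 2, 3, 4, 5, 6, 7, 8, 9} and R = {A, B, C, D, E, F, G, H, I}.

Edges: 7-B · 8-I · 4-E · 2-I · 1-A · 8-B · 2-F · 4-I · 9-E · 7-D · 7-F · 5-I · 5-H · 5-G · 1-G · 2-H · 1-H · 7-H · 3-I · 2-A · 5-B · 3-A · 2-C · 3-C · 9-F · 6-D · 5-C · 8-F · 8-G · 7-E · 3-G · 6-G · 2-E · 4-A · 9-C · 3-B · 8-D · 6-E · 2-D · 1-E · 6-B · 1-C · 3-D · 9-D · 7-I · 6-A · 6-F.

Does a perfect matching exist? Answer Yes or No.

For example, pair 1-C, 2-A, 3-D, 4-I, 5-H, 6-G, 7-F, 8-B, 9-E.
Every left vertex is matched, so this is a perfect matching.

Yes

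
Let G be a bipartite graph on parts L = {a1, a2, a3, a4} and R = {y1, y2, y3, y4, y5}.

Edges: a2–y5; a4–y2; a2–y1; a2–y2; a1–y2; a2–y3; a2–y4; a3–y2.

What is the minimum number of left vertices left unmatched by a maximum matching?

A valid assignment of size 2: a1-y2, a2-y4.
The set {a1, a3, a4} has only 1 neighbour ({y2}), so by Hall's theorem at most 2 of the 4 left vertices can be matched.
That matches 2 of the 4, leaving 2 unmatched; no matching can do better.

2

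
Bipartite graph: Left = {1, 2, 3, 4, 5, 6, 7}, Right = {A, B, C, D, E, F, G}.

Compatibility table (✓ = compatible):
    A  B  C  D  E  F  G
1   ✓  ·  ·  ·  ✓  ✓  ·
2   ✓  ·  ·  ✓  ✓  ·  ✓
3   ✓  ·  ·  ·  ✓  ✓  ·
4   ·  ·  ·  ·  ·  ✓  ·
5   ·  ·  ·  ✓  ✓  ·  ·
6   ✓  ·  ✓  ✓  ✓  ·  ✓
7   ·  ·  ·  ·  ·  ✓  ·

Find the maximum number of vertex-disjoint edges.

For example, pair 1-E, 2-G, 3-A, 4-F, 5-D, 6-C.
The set {4, 7} has only 1 neighbour ({F}), so by Hall's theorem at most 6 of the 7 left vertices can be matched.

6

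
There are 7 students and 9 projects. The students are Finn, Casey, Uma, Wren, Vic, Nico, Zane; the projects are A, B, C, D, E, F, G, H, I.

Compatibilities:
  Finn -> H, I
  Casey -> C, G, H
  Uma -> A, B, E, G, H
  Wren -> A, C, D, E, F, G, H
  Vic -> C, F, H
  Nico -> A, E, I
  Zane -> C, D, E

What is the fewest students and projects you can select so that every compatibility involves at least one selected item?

The 7 edges Finn–H, Casey–C, Uma–A, Wren–G, Vic–F, Nico–I, Zane–E form a matching, so any vertex cover needs at least 7 vertices (one per matched edge).
Conversely {Finn, Casey, Uma, Wren, Vic, Nico, Zane} meets every edge and has exactly 7 vertices, so 7 is optimal.

7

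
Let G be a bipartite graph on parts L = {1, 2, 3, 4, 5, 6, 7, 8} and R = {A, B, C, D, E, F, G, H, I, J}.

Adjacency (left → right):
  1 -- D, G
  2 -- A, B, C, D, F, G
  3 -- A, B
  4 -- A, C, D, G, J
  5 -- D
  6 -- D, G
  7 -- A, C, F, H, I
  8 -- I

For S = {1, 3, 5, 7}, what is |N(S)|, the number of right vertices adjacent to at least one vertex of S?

8

The union of neighbours of {1, 3, 5, 7} is {A, B, C, D, F, G, H, I}, which has 8 elements.
Since |N(S)| = 8 ≥ |S| = 4, Hall's condition holds for this subset.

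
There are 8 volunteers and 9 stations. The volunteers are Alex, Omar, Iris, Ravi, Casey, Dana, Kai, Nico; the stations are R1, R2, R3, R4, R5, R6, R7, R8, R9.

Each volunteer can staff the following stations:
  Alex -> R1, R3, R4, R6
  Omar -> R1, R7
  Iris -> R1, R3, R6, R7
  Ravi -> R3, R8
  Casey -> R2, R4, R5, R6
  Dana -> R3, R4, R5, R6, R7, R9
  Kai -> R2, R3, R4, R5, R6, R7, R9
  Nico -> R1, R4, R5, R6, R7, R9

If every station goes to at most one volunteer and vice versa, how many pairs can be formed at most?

8

One maximum matching: Alex-R4, Omar-R1, Iris-R7, Ravi-R8, Casey-R5, Dana-R3, Kai-R6, Nico-R9.
All 8 volunteers are matched, so no larger matching exists.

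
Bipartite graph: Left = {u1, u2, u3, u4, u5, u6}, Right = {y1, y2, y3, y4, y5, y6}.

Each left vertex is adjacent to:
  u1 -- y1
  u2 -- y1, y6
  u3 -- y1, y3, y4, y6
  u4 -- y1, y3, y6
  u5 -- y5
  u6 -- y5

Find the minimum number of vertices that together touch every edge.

5

{u1, u2, u3, u4, y5} is a vertex cover of size 5: every edge has an endpoint in this set.
No smaller cover exists because u1–y1, u2–y6, u3–y4, u4–y3, u5–y5 is a matching of size 5, and a cover must include an endpoint of each of these disjoint edges (König's theorem).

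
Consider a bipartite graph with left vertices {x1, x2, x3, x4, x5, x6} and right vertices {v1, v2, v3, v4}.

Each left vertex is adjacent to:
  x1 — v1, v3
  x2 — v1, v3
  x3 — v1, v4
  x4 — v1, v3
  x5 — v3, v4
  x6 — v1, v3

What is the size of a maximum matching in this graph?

3

A valid assignment of size 3: x1→v3, x2→v1, x3→v4.
The set {x1, x2, x3, x4, x5, x6} has only 3 neighbours ({v1, v3, v4}), so by Hall's theorem at most 3 of the 6 left vertices can be matched.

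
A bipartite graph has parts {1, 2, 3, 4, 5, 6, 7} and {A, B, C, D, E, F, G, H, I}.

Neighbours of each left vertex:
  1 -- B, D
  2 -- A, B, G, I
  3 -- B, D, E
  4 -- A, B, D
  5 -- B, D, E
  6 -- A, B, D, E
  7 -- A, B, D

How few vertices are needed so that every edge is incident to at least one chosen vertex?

5

{2, A, B, D, E} is a vertex cover of size 5: every edge has an endpoint in this set.
No smaller cover exists because 1–D, 2–I, 3–E, 4–A, 5–B is a matching of size 5, and a cover must include an endpoint of each of these disjoint edges (König's theorem).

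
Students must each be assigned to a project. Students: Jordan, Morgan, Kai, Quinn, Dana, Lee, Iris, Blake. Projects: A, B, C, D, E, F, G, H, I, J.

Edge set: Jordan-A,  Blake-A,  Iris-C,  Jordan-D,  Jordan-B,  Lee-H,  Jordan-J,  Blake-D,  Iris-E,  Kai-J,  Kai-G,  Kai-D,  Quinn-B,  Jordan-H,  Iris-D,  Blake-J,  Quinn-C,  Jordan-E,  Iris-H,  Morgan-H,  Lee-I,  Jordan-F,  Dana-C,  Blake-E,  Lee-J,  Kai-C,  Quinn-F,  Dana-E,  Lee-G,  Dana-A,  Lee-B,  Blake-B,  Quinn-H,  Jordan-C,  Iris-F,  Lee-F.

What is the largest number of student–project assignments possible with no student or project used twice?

A valid assignment of size 8: Jordan–A, Morgan–H, Kai–C, Quinn–B, Dana–E, Lee–G, Iris–F, Blake–J.
All 8 students are matched, so no larger matching exists.

8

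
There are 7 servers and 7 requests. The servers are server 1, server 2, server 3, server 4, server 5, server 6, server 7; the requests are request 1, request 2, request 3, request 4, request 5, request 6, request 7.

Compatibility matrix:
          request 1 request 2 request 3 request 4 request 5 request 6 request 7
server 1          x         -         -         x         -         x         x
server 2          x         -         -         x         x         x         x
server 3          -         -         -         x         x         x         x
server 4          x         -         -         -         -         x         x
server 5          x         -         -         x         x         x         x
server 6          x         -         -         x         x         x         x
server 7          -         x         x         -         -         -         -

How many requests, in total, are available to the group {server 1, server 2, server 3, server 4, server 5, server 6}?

5

The union of neighbours of {server 1, server 2, server 3, server 4, server 5, server 6} is {request 1, request 4, request 5, request 6, request 7}, which has 5 elements.
Since |N(S)| = 5 < |S| = 6, Hall's condition fails for this subset.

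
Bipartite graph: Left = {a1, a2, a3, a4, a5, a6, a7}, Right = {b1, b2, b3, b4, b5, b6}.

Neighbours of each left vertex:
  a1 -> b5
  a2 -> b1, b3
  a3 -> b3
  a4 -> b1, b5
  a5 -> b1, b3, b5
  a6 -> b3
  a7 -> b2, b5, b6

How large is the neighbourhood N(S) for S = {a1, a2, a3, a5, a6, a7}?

5

The union of neighbours of {a1, a2, a3, a5, a6, a7} is {b1, b2, b3, b5, b6}, which has 5 elements.
Since |N(S)| = 5 < |S| = 6, Hall's condition fails for this subset.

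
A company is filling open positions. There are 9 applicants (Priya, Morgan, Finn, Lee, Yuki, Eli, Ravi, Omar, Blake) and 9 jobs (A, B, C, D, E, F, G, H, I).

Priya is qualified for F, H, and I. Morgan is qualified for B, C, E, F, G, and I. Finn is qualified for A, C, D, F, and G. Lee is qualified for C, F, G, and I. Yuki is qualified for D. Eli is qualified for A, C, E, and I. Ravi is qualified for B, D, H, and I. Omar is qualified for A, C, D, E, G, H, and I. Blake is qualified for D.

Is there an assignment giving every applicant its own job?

The set {Yuki, Blake} has only 1 neighbour ({D}), so by Hall's theorem at most 8 of the 9 applicants can be matched.
Hence no matching covers every applicant.

No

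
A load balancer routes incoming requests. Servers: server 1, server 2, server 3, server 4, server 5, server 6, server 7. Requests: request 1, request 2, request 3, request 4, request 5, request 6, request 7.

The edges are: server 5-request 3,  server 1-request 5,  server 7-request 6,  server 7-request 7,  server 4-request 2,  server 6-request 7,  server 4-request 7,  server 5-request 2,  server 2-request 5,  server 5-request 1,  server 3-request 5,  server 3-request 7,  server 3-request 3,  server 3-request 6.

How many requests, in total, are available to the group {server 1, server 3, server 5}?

The union of neighbours of {server 1, server 3, server 5} is {request 1, request 2, request 3, request 5, request 6, request 7}, which has 6 elements.
Since |N(S)| = 6 ≥ |S| = 3, Hall's condition holds for this subset.

6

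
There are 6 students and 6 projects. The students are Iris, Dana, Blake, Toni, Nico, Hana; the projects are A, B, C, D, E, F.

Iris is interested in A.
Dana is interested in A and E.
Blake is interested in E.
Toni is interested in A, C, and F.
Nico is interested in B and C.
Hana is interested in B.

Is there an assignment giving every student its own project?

No

The set {Iris, Dana, Blake} has only 2 neighbours ({A, E}), so by Hall's theorem at most 5 of the 6 students can be matched.
Hence no matching covers every student.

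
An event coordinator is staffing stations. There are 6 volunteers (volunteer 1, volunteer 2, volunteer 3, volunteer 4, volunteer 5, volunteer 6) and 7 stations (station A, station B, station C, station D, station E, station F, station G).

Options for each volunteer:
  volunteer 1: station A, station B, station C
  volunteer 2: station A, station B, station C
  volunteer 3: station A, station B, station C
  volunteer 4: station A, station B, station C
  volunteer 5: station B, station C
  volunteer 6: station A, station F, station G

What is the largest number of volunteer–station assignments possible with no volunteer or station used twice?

4

For example, pair volunteer 1–station B, volunteer 2–station C, volunteer 3–station A, volunteer 6–station G.
The set {volunteer 1, volunteer 2, volunteer 3, volunteer 4, volunteer 5} has only 3 neighbours ({station A, station B, station C}), so by Hall's theorem at most 4 of the 6 volunteers can be matched.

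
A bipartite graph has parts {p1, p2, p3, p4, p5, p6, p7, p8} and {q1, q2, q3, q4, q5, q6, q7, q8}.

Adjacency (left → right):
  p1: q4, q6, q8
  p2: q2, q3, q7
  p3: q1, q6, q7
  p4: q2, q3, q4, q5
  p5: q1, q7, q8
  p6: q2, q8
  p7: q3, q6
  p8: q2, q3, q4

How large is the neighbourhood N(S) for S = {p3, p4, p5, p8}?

The union of neighbours of {p3, p4, p5, p8} is {q1, q2, q3, q4, q5, q6, q7, q8}, which has 8 elements.
Since |N(S)| = 8 ≥ |S| = 4, Hall's condition holds for this subset.

8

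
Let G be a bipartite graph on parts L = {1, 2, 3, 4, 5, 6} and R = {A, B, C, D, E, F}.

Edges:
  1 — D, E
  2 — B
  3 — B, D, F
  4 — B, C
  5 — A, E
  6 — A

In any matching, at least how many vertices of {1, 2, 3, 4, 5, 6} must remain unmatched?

A valid assignment of size 6: 1→D, 2→B, 3→F, 4→C, 5→E, 6→A.
This saturates every left vertex, so 6 is the maximum.
That matches 6 of the 6, leaving 0 unmatched; no matching can do better.

0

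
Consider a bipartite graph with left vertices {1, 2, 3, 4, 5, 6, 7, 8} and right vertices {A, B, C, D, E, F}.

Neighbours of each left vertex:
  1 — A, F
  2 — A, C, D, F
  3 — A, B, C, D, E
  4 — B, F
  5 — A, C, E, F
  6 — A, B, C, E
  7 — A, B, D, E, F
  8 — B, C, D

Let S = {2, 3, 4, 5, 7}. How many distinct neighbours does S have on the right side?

6

The union of neighbours of {2, 3, 4, 5, 7} is {A, B, C, D, E, F}, which has 6 elements.
Since |N(S)| = 6 ≥ |S| = 5, Hall's condition holds for this subset.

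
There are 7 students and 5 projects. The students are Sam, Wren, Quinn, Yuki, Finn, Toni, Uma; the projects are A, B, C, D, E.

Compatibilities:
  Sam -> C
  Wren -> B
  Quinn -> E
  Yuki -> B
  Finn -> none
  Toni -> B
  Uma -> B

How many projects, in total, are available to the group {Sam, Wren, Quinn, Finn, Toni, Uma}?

3

The union of neighbours of {Sam, Wren, Quinn, Finn, Toni, Uma} is {B, C, E}, which has 3 elements.
Since |N(S)| = 3 < |S| = 6, Hall's condition fails for this subset.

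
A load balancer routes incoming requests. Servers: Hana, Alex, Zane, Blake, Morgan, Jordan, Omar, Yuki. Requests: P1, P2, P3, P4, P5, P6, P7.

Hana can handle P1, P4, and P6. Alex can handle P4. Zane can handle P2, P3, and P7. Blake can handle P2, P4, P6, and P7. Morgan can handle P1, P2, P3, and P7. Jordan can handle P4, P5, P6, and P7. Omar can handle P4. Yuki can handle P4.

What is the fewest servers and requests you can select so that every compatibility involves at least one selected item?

{Hana, Zane, Blake, Morgan, Jordan, P4} is a vertex cover of size 6: every edge has an endpoint in this set.
No smaller cover exists because Hana–P1, Alex–P4, Zane–P2, Blake–P6, Morgan–P3, Jordan–P7 is a matching of size 6, and a cover must include an endpoint of each of these disjoint edges (König's theorem).

6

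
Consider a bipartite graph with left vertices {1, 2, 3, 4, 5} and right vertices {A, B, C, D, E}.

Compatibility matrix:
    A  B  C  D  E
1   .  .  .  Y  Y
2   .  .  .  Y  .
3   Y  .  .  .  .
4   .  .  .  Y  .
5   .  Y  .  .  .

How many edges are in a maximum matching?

A valid assignment of size 4: 1-E, 2-D, 3-A, 5-B.
The set {2, 4} has only 1 neighbour ({D}), so by Hall's theorem at most 4 of the 5 left vertices can be matched.

4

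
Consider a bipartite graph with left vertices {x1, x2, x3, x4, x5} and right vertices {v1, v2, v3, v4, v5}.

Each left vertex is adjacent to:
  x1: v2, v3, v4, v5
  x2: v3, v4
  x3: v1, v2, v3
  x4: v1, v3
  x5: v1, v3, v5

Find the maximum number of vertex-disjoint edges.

5

A valid assignment of size 5: x1–v5, x2–v4, x3–v2, x4–v3, x5–v1.
This saturates every left vertex, so 5 is the maximum.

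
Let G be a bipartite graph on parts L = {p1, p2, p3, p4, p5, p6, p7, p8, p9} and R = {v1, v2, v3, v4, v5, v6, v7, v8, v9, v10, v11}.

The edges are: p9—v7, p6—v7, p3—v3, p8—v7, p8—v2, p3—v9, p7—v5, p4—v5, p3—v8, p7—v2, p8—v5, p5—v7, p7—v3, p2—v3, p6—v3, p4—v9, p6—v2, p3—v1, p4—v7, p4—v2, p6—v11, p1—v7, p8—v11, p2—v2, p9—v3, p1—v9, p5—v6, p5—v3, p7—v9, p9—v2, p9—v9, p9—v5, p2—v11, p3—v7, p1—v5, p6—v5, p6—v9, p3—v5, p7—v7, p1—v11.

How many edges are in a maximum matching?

8

One maximum matching: p1→v7, p2→v11, p3→v1, p4→v5, p5→v6, p6→v3, p7→v9, p8→v2.
The set {p1, p2, p4, p6, p7, p8, p9} has only 6 neighbours ({v11, v2, v3, v5, v7, v9}), so by Hall's theorem at most 8 of the 9 left vertices can be matched.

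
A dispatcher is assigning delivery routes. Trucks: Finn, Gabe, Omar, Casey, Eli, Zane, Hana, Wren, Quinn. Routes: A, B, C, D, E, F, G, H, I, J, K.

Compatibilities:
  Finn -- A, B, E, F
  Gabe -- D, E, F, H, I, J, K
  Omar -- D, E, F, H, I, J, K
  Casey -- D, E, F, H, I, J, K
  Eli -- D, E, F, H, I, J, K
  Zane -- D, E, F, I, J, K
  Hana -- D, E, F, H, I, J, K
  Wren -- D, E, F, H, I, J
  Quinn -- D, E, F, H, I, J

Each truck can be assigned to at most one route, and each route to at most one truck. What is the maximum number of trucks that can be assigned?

8

A valid assignment of size 8: Finn–B, Gabe–I, Omar–D, Casey–F, Eli–H, Zane–E, Hana–K, Wren–J.
The set {Gabe, Omar, Casey, Eli, Zane, Hana, Wren, Quinn} has only 7 neighbours ({D, E, F, H, I, J, K}), so by Hall's theorem at most 8 of the 9 trucks can be matched.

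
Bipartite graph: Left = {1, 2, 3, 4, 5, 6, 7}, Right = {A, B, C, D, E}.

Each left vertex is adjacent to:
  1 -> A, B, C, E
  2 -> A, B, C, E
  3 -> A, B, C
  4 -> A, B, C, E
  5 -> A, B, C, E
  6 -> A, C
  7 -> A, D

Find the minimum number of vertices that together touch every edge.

5

A maximum matching has 5 edges (e.g. 1–E, 2–A, 3–C, 4–B, 7–D).
By König's theorem the minimum vertex cover has the same size. One such cover is {7, A, B, C, E}.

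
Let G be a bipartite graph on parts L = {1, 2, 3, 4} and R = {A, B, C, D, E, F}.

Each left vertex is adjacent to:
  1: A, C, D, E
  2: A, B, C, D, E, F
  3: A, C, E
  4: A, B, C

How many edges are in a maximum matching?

4

A valid assignment of size 4: 1–C, 2–A, 3–E, 4–B.
This saturates every left vertex, so 4 is the maximum.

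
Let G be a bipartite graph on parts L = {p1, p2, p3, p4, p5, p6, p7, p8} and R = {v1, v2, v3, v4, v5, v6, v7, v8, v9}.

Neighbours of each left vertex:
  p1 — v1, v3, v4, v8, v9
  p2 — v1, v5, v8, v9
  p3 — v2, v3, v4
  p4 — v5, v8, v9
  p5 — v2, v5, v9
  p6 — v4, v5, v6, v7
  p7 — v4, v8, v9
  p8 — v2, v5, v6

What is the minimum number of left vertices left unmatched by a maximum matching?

0

For example, pair p1-v3, p2-v1, p3-v4, p4-v8, p5-v5, p6-v6, p7-v9, p8-v2.
This saturates every left vertex, so 8 is the maximum.
That matches 8 of the 8, leaving 0 unmatched; no matching can do better.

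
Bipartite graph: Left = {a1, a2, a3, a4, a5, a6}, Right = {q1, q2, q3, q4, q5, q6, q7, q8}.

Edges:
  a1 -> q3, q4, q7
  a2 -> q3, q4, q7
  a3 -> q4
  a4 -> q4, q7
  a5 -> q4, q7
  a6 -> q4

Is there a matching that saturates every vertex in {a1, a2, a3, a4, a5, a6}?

No

The set {a1, a2, a3, a4, a5, a6} has only 3 neighbours ({q3, q4, q7}), so by Hall's theorem at most 3 of the 6 left vertices can be matched.
Hence no matching covers every left vertex.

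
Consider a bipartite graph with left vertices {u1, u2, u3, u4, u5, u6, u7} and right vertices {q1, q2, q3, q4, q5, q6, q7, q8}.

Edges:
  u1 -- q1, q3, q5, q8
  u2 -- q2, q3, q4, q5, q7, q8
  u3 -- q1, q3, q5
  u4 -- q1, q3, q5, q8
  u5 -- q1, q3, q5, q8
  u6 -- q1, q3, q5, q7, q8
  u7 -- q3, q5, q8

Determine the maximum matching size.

6

One maximum matching: u1→q3, u2→q4, u3→q1, u4→q5, u5→q8, u6→q7.
The set {u1, u3, u4, u5, u7} has only 4 neighbours ({q1, q3, q5, q8}), so by Hall's theorem at most 6 of the 7 left vertices can be matched.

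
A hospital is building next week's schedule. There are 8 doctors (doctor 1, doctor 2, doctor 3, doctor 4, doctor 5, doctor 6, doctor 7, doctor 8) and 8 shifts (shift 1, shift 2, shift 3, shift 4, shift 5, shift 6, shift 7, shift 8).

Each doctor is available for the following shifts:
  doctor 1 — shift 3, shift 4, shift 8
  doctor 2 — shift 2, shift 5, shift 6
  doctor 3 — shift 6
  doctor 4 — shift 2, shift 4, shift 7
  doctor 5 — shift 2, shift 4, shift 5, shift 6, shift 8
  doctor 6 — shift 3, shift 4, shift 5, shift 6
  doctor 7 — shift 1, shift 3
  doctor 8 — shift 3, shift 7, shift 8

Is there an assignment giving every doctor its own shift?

For example, pair doctor 1→shift 4, doctor 2→shift 2, doctor 3→shift 6, doctor 4→shift 7, doctor 5→shift 5, doctor 6→shift 3, doctor 7→shift 1, doctor 8→shift 8.
All 8 doctors are covered.

Yes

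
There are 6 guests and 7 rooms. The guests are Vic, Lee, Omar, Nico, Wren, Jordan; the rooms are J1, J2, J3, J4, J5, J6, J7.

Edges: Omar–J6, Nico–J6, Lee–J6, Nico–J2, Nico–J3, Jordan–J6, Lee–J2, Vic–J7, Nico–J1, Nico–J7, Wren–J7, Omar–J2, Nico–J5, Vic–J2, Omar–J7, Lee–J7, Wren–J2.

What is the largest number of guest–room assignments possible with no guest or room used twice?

For example, pair Vic-J2, Lee-J7, Omar-J6, Nico-J1.
The set {Vic, Lee, Omar, Wren, Jordan} has only 3 neighbours ({J2, J6, J7}), so by Hall's theorem at most 4 of the 6 guests can be matched.

4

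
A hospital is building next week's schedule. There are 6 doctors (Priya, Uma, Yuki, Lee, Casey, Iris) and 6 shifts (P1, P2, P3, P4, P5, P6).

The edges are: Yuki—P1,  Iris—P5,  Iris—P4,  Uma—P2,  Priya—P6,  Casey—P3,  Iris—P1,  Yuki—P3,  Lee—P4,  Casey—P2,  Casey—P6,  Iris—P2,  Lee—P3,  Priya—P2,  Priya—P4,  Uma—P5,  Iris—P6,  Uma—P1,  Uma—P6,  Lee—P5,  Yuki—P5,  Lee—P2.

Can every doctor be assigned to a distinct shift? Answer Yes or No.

Yes

For example, pair Priya-P6, Uma-P5, Yuki-P3, Lee-P4, Casey-P2, Iris-P1.
All 6 doctors are covered.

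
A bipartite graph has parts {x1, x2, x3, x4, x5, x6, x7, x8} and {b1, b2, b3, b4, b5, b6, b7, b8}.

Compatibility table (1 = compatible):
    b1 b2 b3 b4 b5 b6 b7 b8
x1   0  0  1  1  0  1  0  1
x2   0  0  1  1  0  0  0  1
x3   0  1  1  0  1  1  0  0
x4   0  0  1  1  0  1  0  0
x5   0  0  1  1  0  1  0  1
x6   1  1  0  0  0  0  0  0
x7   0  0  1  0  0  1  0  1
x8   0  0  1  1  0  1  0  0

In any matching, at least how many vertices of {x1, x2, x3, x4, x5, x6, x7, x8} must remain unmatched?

A valid assignment of size 6: x1→b8, x2→b4, x3→b5, x4→b6, x5→b3, x6→b2.
The set {x1, x2, x4, x5, x7, x8} has only 4 neighbours ({b3, b4, b6, b8}), so by Hall's theorem at most 6 of the 8 left vertices can be matched.
That matches 6 of the 8, leaving 2 unmatched; no matching can do better.

2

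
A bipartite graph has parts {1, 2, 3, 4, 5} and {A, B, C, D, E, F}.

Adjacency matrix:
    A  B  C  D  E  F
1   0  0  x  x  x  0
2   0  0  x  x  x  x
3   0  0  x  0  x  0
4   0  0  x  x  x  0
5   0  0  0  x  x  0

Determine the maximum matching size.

One maximum matching: 1→D, 2→F, 3→C, 4→E.
The set {1, 3, 4, 5} has only 3 neighbours ({C, D, E}), so by Hall's theorem at most 4 of the 5 left vertices can be matched.

4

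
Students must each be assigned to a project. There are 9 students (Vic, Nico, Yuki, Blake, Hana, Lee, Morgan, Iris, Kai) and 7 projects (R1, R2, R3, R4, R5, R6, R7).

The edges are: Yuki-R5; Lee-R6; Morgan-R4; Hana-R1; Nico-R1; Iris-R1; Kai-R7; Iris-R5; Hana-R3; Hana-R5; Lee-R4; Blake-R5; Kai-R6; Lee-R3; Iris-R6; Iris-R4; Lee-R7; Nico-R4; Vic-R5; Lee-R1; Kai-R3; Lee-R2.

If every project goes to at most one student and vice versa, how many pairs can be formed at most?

7

One maximum matching: Vic→R5, Nico→R1, Hana→R3, Lee→R2, Morgan→R4, Iris→R6, Kai→R7.
The set {Vic, Yuki, Blake} has only 1 neighbour ({R5}), so by Hall's theorem at most 7 of the 9 students can be matched.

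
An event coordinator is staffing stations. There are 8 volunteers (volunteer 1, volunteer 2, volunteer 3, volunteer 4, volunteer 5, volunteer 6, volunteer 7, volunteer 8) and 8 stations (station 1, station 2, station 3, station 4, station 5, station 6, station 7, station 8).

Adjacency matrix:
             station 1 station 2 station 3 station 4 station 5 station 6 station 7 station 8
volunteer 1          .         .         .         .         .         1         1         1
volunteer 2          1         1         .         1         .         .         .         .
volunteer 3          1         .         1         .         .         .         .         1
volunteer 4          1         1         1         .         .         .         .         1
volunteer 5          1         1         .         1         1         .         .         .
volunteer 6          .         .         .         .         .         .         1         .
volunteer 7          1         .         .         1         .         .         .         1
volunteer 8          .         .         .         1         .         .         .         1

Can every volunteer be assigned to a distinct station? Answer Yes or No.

One maximum matching: volunteer 1→station 6, volunteer 2→station 4, volunteer 3→station 3, volunteer 4→station 2, volunteer 5→station 5, volunteer 6→station 7, volunteer 7→station 1, volunteer 8→station 8.
All 8 volunteers are covered.

Yes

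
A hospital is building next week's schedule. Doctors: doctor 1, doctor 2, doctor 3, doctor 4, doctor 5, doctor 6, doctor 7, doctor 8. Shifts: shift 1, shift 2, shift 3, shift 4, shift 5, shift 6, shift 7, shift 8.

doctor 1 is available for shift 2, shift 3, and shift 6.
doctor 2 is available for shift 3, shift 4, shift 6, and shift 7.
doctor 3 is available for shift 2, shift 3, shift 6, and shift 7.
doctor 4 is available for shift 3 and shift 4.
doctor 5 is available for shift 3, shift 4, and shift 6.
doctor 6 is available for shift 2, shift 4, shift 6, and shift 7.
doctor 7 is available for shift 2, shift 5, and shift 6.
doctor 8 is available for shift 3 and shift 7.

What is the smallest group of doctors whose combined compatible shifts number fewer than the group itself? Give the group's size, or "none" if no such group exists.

6

Take S = {doctor 1, doctor 2, doctor 3, doctor 4, doctor 5, doctor 6}. Its neighbourhood is {shift 2, shift 3, shift 4, shift 6, shift 7}, so |N(S)| = 5 < |S| = 6.
Every subset of size less than 6 has at least as many neighbours as members, so 6 is the minimum.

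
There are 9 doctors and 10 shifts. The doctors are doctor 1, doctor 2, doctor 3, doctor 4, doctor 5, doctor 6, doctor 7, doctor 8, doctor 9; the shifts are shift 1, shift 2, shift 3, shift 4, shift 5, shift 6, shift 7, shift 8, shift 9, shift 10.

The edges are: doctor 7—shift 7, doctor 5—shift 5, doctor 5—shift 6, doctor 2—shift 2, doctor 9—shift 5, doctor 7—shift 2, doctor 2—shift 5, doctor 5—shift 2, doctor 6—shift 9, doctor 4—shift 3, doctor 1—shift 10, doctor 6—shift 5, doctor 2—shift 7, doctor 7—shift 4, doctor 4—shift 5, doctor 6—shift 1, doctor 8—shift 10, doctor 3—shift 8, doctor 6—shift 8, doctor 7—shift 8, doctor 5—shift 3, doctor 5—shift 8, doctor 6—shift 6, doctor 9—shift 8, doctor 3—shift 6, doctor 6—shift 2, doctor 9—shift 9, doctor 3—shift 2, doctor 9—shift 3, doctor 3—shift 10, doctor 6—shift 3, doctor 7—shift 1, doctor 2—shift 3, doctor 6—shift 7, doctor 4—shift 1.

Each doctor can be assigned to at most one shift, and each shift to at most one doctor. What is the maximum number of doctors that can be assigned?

8

One maximum matching: doctor 1→shift 10, doctor 2→shift 3, doctor 3→shift 2, doctor 4→shift 1, doctor 5→shift 6, doctor 6→shift 7, doctor 7→shift 8, doctor 9→shift 5.
The set {doctor 1, doctor 8} has only 1 neighbour ({shift 10}), so by Hall's theorem at most 8 of the 9 doctors can be matched.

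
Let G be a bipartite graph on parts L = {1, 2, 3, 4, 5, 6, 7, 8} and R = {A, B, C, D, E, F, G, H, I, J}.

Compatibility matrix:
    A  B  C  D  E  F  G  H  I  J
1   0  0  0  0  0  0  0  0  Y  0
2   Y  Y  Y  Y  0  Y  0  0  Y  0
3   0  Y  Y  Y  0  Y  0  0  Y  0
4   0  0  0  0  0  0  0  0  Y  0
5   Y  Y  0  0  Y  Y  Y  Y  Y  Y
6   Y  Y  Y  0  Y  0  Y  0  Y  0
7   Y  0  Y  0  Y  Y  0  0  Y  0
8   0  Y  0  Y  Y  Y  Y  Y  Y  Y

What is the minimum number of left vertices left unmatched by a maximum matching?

1

A valid assignment of size 7: 1→I, 2→B, 3→F, 5→G, 6→A, 7→E, 8→J.
The set {1, 4} has only 1 neighbour ({I}), so by Hall's theorem at most 7 of the 8 left vertices can be matched.
That matches 7 of the 8, leaving 1 unmatched; no matching can do better.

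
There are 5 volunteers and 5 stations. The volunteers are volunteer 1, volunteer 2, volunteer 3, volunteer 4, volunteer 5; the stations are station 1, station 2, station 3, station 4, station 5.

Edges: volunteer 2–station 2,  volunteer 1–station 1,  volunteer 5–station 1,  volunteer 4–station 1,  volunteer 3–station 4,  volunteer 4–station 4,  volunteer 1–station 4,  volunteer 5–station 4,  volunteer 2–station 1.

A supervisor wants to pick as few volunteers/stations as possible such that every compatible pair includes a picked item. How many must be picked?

3

The 3 edges volunteer 1–station 1, volunteer 2–station 2, volunteer 3–station 4 form a matching, so any vertex cover needs at least 3 vertices (one per matched edge).
Conversely {volunteer 2, station 1, station 4} meets every edge and has exactly 3 vertices, so 3 is optimal.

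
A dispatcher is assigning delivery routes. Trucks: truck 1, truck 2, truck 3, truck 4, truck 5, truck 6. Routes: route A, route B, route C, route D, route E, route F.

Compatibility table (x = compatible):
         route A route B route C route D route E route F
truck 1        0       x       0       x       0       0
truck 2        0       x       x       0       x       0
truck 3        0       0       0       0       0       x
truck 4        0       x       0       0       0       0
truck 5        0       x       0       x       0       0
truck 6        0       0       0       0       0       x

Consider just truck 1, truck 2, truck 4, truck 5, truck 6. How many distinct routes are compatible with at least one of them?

5

The union of neighbours of {truck 1, truck 2, truck 4, truck 5, truck 6} is {route B, route C, route D, route E, route F}, which has 5 elements.
Since |N(S)| = 5 ≥ |S| = 5, Hall's condition holds for this subset.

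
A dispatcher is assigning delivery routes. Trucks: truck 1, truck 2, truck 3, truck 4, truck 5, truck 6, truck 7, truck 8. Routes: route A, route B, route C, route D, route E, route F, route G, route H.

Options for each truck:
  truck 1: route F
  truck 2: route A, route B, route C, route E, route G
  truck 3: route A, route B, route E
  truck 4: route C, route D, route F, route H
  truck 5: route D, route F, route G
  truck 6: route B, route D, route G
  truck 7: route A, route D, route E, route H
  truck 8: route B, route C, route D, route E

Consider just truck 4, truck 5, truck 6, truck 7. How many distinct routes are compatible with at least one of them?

The union of neighbours of {truck 4, truck 5, truck 6, truck 7} is {route A, route B, route C, route D, route E, route F, route G, route H}, which has 8 elements.
Since |N(S)| = 8 ≥ |S| = 4, Hall's condition holds for this subset.

8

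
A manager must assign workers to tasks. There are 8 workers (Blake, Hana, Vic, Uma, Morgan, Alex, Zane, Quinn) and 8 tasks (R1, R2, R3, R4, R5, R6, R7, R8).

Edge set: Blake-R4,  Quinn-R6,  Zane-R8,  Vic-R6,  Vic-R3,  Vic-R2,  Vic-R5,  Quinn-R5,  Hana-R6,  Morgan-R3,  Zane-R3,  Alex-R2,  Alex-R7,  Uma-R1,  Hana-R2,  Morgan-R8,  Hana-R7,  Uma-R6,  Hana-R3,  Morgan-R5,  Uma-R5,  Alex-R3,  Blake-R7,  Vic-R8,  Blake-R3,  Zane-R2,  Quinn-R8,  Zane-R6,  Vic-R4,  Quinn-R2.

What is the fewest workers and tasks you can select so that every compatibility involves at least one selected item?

{Blake, Hana, Vic, Uma, Morgan, Alex, Zane, Quinn} is a vertex cover of size 8: every edge has an endpoint in this set.
No smaller cover exists because Blake–R4, Hana–R7, Vic–R6, Uma–R1, Morgan–R5, Alex–R2, Zane–R3, Quinn–R8 is a matching of size 8, and a cover must include an endpoint of each of these disjoint edges (König's theorem).

8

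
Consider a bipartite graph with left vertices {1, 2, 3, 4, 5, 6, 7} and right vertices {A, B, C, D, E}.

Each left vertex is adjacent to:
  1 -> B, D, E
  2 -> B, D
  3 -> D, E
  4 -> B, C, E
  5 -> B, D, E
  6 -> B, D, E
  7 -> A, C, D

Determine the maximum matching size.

5

One maximum matching: 1-B, 2-D, 3-E, 4-C, 7-A.
The set {1, 2, 3, 5, 6} has only 3 neighbours ({B, D, E}), so by Hall's theorem at most 5 of the 7 left vertices can be matched.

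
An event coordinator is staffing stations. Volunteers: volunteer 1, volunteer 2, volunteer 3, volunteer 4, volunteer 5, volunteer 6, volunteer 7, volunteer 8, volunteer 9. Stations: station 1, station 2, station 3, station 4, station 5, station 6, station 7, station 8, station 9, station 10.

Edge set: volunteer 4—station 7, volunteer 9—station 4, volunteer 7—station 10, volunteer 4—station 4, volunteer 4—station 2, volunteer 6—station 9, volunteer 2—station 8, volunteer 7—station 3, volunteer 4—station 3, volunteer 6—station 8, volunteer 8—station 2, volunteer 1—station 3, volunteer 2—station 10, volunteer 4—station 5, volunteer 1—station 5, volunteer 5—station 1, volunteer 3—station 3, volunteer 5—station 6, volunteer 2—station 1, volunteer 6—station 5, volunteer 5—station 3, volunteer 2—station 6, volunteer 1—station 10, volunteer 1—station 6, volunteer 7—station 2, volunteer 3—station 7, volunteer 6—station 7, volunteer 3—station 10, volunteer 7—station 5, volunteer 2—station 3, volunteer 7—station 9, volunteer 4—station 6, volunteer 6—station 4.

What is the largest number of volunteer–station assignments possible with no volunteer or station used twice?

9

A valid assignment of size 9: volunteer 1→station 5, volunteer 2→station 8, volunteer 3→station 7, volunteer 4→station 6, volunteer 5→station 1, volunteer 6→station 9, volunteer 7→station 3, volunteer 8→station 2, volunteer 9→station 4.
All 9 volunteers are matched, so no larger matching exists.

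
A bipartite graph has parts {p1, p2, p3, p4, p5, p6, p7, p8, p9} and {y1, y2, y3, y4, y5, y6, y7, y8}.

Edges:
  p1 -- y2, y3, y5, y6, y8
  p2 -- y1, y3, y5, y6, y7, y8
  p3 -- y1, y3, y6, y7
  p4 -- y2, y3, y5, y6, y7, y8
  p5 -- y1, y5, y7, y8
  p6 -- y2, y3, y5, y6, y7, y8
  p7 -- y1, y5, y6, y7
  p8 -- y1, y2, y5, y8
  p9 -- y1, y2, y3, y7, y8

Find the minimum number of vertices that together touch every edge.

A maximum matching has 7 edges (e.g. p1–y8, p2–y3, p3–y1, p4–y2, p5–y5, p6–y6, p7–y7).
By König's theorem the minimum vertex cover has the same size. One such cover is {y1, y2, y3, y5, y6, y7, y8}.

7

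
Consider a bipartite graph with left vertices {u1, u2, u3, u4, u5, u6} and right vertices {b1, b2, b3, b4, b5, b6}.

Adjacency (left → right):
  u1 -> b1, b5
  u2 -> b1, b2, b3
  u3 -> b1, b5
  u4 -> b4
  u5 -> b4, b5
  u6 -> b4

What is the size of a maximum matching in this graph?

4

A valid assignment of size 4: u1→b1, u2→b3, u3→b5, u4→b4.
The set {u1, u3, u4, u5, u6} has only 3 neighbours ({b1, b4, b5}), so by Hall's theorem at most 4 of the 6 left vertices can be matched.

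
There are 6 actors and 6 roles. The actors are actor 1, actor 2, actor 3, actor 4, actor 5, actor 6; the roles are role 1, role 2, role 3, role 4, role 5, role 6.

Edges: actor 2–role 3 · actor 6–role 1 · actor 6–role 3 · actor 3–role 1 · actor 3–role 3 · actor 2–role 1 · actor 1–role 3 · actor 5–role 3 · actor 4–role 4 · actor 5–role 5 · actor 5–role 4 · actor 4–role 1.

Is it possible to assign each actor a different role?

No

The set {actor 1, actor 2, actor 3, actor 6} has only 2 neighbours ({role 1, role 3}), so by Hall's theorem at most 4 of the 6 actors can be matched.
Hence no matching covers every actor.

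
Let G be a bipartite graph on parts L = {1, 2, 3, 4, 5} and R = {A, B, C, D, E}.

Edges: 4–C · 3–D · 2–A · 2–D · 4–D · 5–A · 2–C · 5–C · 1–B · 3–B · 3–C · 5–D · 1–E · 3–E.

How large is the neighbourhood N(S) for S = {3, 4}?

The union of neighbours of {3, 4} is {B, C, D, E}, which has 4 elements.
Since |N(S)| = 4 ≥ |S| = 2, Hall's condition holds for this subset.

4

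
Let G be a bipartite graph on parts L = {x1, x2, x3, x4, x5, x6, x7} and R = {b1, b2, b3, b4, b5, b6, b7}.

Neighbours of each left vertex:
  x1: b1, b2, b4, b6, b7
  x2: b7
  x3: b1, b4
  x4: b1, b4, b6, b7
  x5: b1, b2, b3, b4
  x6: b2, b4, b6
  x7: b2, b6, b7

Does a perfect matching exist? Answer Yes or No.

The set {x1, x2, x3, x4, x6, x7} has only 5 neighbours ({b1, b2, b4, b6, b7}), so by Hall's theorem at most 6 of the 7 left vertices can be matched.
Hence no matching covers every left vertex.

No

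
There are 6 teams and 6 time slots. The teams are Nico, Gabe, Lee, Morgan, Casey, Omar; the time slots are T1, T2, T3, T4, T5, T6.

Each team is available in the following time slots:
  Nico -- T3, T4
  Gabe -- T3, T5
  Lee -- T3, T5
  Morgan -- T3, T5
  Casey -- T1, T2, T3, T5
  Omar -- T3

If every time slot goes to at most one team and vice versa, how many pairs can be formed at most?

For example, pair Nico-T4, Gabe-T3, Lee-T5, Casey-T2.
The set {Gabe, Lee, Morgan, Omar} has only 2 neighbours ({T3, T5}), so by Hall's theorem at most 4 of the 6 teams can be matched.

4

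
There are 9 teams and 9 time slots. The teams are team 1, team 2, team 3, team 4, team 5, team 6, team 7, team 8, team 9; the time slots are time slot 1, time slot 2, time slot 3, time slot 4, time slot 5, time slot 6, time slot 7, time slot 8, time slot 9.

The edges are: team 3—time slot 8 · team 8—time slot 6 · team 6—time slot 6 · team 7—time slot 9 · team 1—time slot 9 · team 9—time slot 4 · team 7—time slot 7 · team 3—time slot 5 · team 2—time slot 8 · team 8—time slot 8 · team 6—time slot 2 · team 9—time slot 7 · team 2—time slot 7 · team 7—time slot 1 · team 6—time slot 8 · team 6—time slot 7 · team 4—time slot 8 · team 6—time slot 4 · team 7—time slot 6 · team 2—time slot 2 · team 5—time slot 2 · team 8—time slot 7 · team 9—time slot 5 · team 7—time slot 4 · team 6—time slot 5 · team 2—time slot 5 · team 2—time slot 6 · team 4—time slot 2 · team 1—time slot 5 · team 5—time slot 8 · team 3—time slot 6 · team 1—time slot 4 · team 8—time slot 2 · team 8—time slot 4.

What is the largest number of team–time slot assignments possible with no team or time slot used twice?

A valid assignment of size 8: team 1-time slot 9, team 2-time slot 5, team 3-time slot 6, team 4-time slot 8, team 5-time slot 2, team 6-time slot 4, team 7-time slot 1, team 8-time slot 7.
The set {team 2, team 3, team 4, team 5, team 6, team 8, team 9} has only 6 neighbours ({time slot 2, time slot 4, time slot 5, time slot 6, time slot 7, time slot 8}), so by Hall's theorem at most 8 of the 9 teams can be matched.

8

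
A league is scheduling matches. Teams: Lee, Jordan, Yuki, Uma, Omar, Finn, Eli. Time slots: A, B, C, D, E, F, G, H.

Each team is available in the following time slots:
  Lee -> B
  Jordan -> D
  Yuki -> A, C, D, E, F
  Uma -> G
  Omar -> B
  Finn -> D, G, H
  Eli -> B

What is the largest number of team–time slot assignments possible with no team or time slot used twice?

5

For example, pair Lee-B, Jordan-D, Yuki-A, Uma-G, Finn-H.
The set {Lee, Omar, Eli} has only 1 neighbour ({B}), so by Hall's theorem at most 5 of the 7 teams can be matched.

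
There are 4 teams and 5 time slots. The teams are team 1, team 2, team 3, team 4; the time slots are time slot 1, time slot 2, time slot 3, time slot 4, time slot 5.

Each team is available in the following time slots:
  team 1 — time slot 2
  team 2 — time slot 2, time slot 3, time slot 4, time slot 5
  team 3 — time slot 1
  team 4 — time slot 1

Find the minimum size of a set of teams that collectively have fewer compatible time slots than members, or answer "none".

2

Take S = {team 3, team 4}. Its neighbourhood is {time slot 1}, so |N(S)| = 1 < |S| = 2.
No single vertex violates Hall's condition since each has at least one neighbour, so 2 is the minimum.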